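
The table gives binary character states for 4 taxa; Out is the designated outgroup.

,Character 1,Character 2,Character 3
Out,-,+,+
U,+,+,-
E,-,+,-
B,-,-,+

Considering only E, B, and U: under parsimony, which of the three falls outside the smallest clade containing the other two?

B

Character polarity is set by the outgroup: the derived state is whichever differs from the outgroup's state, so for Character 2, Character 3 the derived state is '-', and for the remaining characters it is '+'.
Character 1 (derived state '+') is unique to U (autapomorphy; uninformative for grouping).
Character 2: derived state '-' in B only — an autapomorphy, so it tells us nothing about relationships among taxa.
Character 3: derived state '-' in E and U only — synapomorphy for {E, U}.
Most parsimonious ingroup topology: ((U,E),B).
E and U share a more recent common ancestor with each other than either does with B, so B is the least closely related of the three.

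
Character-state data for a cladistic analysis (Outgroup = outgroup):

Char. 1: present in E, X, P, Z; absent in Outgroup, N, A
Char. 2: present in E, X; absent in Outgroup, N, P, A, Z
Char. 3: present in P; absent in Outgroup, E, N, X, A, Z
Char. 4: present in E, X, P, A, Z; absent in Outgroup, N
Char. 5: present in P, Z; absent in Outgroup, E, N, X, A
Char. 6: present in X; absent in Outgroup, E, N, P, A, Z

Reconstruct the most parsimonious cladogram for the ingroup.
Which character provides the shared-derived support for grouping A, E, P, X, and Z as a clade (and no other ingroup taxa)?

Char. 4

The outgroup has state 'absent' for every character, so 'present' is the derived state throughout.
Char. 1 (derived state 'present') is shared by E, P, X, and Z — a synapomorphy uniting that clade.
Only E and X show the derived state 'present' for Char. 2, supporting them as a clade.
Char. 3: derived state 'present' in P only — an autapomorphy, so it tells us nothing about relationships among taxa.
Char. 4 (derived state 'present') is shared by A, E, P, X, and Z — a synapomorphy uniting that clade.
Char. 5: derived state 'present' in P and Z only — synapomorphy for {P, Z}.
Char. 6 (derived state 'present') is unique to X (autapomorphy; uninformative for grouping).
Most parsimonious ingroup topology: ((((E,X),(P,Z)),A),N).
The clade {A, E, P, X, Z} is supported by Char. 4: its derived state 'present' occurs in exactly those taxa and in no other taxon (including the outgroup).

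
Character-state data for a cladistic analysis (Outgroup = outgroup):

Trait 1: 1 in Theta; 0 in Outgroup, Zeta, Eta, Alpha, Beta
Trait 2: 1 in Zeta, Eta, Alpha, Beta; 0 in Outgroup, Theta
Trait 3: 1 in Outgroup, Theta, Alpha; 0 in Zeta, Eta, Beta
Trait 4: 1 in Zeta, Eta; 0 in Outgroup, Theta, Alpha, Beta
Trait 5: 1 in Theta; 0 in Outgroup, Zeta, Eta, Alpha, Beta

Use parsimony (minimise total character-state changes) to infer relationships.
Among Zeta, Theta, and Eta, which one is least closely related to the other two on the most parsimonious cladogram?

Theta

Character polarity is set by the outgroup: the derived state is whichever differs from the outgroup's state, so for Trait 3 the derived state is '0', and for the remaining characters it is '1'.
Trait 1: derived state '1' in Theta only — an autapomorphy, so it tells us nothing about relationships among taxa.
Only Alpha, Beta, Eta, and Zeta show the derived state '1' for Trait 2, supporting them as a clade.
Trait 3 (derived state '0') is shared by Beta, Eta, and Zeta — a synapomorphy uniting that clade.
Trait 4: derived state '1' in Eta and Zeta only — synapomorphy for {Eta, Zeta}.
Trait 5 (derived state '1') is unique to Theta (autapomorphy; uninformative for grouping).
Most parsimonious ingroup topology: (Theta,(((Zeta,Eta),Beta),Alpha)).
Eta and Zeta share a more recent common ancestor with each other than either does with Theta, so Theta is the least closely related of the three.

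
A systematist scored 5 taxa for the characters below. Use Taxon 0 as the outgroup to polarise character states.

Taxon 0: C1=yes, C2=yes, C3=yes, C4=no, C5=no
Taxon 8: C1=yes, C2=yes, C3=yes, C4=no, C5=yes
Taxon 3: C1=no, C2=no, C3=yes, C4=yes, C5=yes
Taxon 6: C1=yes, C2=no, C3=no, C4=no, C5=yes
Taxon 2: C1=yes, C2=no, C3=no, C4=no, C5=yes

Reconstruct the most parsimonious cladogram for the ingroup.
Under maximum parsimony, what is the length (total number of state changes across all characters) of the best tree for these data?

Character polarity is set by the outgroup: the derived state is whichever differs from the outgroup's state, so for C1, C2, C3 the derived state is 'no', and for the remaining characters it is 'yes'.
C1: derived state 'no' in Taxon 3 only — an autapomorphy, so it tells us nothing about relationships among taxa.
C2: derived state 'no' in Taxon 2, Taxon 3, and Taxon 6 only — synapomorphy for {Taxon 2, Taxon 3, Taxon 6}.
Only Taxon 2 and Taxon 6 show the derived state 'no' for C3, supporting them as a clade.
C4 (derived state 'yes') is unique to Taxon 3 (autapomorphy; uninformative for grouping).
C5 (derived state 'yes') is shared by all ingroup taxa — unites the whole ingroup.
Most parsimonious ingroup topology: (Taxon 8,(Taxon 3,(Taxon 6,Taxon 2))).
Changes per character on this tree: C1: 1; C2: 1; C3: 1; C4: 1; C5: 1.
Total = 5.

5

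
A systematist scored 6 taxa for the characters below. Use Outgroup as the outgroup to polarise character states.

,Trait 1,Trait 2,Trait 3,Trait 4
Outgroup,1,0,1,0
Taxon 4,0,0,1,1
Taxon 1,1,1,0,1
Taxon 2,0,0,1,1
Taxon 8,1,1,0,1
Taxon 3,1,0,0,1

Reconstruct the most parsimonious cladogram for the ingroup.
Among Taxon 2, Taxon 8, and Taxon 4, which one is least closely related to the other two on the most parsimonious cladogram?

Character polarity is set by the outgroup: the derived state is whichever differs from the outgroup's state, so for Trait 1, Trait 3 the derived state is '0', and for the remaining characters it is '1'.
Trait 1 (derived state '0') is shared by Taxon 2 and Taxon 4 — a synapomorphy uniting that clade.
Only Taxon 1 and Taxon 8 show the derived state '1' for Trait 2, supporting them as a clade.
Only Taxon 1, Taxon 3, and Taxon 8 show the derived state '0' for Trait 3, supporting them as a clade.
Trait 4 (derived state '1') is shared by all ingroup taxa — unites the whole ingroup.
Most parsimonious ingroup topology: ((Taxon 4,Taxon 2),((Taxon 1,Taxon 8),Taxon 3)).
Taxon 4 and Taxon 2 share a more recent common ancestor with each other than either does with Taxon 8, so Taxon 8 is the least closely related of the three.

Taxon 8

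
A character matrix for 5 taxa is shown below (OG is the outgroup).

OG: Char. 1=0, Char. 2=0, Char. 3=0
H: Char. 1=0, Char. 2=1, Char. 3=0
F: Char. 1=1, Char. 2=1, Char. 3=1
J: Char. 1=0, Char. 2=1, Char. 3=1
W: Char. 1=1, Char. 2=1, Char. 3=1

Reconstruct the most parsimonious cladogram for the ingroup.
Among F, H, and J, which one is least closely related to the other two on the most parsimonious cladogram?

H

The outgroup has state '0' for every character, so '1' is the derived state throughout.
Only F and W show the derived state '1' for Char. 1, supporting them as a clade.
All ingroup taxa share the derived state '1' for Char. 2; it defines the ingroup but does not resolve relationships within it.
Char. 3: derived state '1' in F, J, and W only — synapomorphy for {F, J, W}.
Most parsimonious ingroup topology: (H,((F,W),J)).
F and J share a more recent common ancestor with each other than either does with H, so H is the least closely related of the three.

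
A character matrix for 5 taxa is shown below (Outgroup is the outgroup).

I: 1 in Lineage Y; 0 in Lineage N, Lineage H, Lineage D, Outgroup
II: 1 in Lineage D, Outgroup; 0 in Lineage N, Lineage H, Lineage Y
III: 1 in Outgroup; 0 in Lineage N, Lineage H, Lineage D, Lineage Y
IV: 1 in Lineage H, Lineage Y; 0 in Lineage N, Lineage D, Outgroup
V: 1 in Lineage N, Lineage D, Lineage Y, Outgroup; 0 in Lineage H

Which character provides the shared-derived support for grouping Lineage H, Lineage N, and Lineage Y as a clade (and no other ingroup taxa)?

II

Character polarity is set by the outgroup: the derived state is whichever differs from the outgroup's state, so for II, III, V the derived state is '0', and for the remaining characters it is '1'.
I (derived state '1') is unique to Lineage Y (autapomorphy; uninformative for grouping).
Only Lineage H, Lineage N, and Lineage Y show the derived state '0' for II, supporting them as a clade.
III (derived state '0') is shared by all ingroup taxa — unites the whole ingroup.
IV: derived state '1' in Lineage H and Lineage Y only — synapomorphy for {Lineage H, Lineage Y}.
V: derived state '0' in Lineage H only — an autapomorphy, so it tells us nothing about relationships among taxa.
Most parsimonious ingroup topology: (Lineage D,((Lineage Y,Lineage H),Lineage N)).
The clade {Lineage H, Lineage N, Lineage Y} is supported by II: its derived state '0' occurs in exactly those taxa and in no other taxon (including the outgroup).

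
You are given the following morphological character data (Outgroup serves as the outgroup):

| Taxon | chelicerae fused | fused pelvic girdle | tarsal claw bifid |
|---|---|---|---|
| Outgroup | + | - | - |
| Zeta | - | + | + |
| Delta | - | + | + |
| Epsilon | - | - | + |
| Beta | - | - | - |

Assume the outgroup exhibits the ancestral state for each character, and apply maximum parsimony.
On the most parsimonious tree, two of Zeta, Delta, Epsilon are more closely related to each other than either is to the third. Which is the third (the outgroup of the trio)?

Epsilon

Character polarity is set by the outgroup: the derived state is whichever differs from the outgroup's state, so for chelicerae fused the derived state is '-', and for the remaining characters it is '+'.
All ingroup taxa share the derived state '-' for chelicerae fused; it defines the ingroup but does not resolve relationships within it.
fused pelvic girdle: derived state '+' in Delta and Zeta only — synapomorphy for {Delta, Zeta}.
Only Delta, Epsilon, and Zeta show the derived state '+' for tarsal claw bifid, supporting them as a clade.
Most parsimonious ingroup topology: (((Zeta,Delta),Epsilon),Beta).
Zeta and Delta share a more recent common ancestor with each other than either does with Epsilon, so Epsilon is the least closely related of the three.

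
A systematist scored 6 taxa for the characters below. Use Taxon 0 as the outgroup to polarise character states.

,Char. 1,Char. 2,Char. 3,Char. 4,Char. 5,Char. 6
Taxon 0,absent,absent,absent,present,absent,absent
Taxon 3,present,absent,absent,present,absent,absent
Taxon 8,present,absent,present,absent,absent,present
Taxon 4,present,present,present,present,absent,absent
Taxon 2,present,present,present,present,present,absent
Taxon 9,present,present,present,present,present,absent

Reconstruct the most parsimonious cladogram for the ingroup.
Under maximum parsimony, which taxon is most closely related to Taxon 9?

Character polarity is set by the outgroup: the derived state is whichever differs from the outgroup's state, so for Char. 4 the derived state is 'absent', and for the remaining characters it is 'present'.
All ingroup taxa share the derived state 'present' for Char. 1; it defines the ingroup but does not resolve relationships within it.
Char. 2 (derived state 'present') is shared by Taxon 2, Taxon 4, and Taxon 9 — a synapomorphy uniting that clade.
Char. 3: derived state 'present' in Taxon 2, Taxon 4, Taxon 8, and Taxon 9 only — synapomorphy for {Taxon 2, Taxon 4, Taxon 8, Taxon 9}.
Char. 4: derived state 'absent' in Taxon 8 only — an autapomorphy, so it tells us nothing about relationships among taxa.
Only Taxon 2 and Taxon 9 show the derived state 'present' for Char. 5, supporting them as a clade.
Char. 6: derived state 'present' in Taxon 8 only — an autapomorphy, so it tells us nothing about relationships among taxa.
Most parsimonious ingroup topology: ((Taxon 8,((Taxon 9,Taxon 2),Taxon 4)),Taxon 3).
Taxon 9 and Taxon 2 form a cherry on this tree, so they are sister taxa.

Taxon 2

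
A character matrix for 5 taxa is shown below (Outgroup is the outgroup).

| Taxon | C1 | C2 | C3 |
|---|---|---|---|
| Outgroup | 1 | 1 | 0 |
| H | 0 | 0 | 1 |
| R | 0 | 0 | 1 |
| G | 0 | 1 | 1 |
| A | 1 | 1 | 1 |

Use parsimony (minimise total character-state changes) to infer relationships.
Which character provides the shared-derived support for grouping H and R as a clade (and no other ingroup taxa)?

Character polarity is set by the outgroup: the derived state is whichever differs from the outgroup's state, so for C1, C2 the derived state is '0', and for the remaining characters it is '1'.
C1: derived state '0' in G, H, and R only — synapomorphy for {G, H, R}.
C2 (derived state '0') is shared by H and R — a synapomorphy uniting that clade.
All ingroup taxa share the derived state '1' for C3; it defines the ingroup but does not resolve relationships within it.
Most parsimonious ingroup topology: (((H,R),G),A).
The clade {H, R} is supported by C2: its derived state '0' occurs in exactly those taxa and in no other taxon (including the outgroup).

C2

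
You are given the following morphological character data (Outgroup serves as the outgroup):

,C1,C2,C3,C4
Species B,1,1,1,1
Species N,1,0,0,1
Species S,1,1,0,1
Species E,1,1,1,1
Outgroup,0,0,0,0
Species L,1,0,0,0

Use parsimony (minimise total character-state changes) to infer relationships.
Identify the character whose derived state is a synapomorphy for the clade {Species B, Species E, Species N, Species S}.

C4

The outgroup has state '0' for every character, so '1' is the derived state throughout.
C1 (derived state '1') is shared by all ingroup taxa — unites the whole ingroup.
C2 (derived state '1') is shared by Species B, Species E, and Species S — a synapomorphy uniting that clade.
C3: derived state '1' in Species B and Species E only — synapomorphy for {Species B, Species E}.
Only Species B, Species E, Species N, and Species S show the derived state '1' for C4, supporting them as a clade.
Most parsimonious ingroup topology: ((((Species E,Species B),Species S),Species N),Species L).
The clade {Species B, Species E, Species N, Species S} is supported by C4: its derived state '1' occurs in exactly those taxa and in no other taxon (including the outgroup).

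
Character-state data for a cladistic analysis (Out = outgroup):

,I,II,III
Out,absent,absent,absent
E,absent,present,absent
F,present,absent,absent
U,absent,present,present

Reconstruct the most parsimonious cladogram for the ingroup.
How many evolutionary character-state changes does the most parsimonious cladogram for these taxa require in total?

3

The outgroup has state 'absent' for every character, so 'present' is the derived state throughout.
I (derived state 'present') is unique to F (autapomorphy; uninformative for grouping).
II (derived state 'present') is shared by E and U — a synapomorphy uniting that clade.
III: derived state 'present' in U only — an autapomorphy, so it tells us nothing about relationships among taxa.
Most parsimonious ingroup topology: ((E,U),F).
Changes per character on this tree: I: 1; II: 1; III: 1.
Total = 3.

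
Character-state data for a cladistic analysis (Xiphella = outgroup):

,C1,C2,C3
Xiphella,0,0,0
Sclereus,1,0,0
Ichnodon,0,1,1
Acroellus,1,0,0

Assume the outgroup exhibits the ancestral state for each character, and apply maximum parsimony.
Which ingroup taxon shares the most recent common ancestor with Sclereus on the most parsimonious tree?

The outgroup has state '0' for every character, so '1' is the derived state throughout.
C1: derived state '1' in Acroellus and Sclereus only — synapomorphy for {Acroellus, Sclereus}.
C2: derived state '1' in Ichnodon only — an autapomorphy, so it tells us nothing about relationships among taxa.
C3: derived state '1' in Ichnodon only — an autapomorphy, so it tells us nothing about relationships among taxa.
Most parsimonious ingroup topology: ((Sclereus,Acroellus),Ichnodon).
Sclereus and Acroellus form a cherry on this tree, so they are sister taxa.

Acroellus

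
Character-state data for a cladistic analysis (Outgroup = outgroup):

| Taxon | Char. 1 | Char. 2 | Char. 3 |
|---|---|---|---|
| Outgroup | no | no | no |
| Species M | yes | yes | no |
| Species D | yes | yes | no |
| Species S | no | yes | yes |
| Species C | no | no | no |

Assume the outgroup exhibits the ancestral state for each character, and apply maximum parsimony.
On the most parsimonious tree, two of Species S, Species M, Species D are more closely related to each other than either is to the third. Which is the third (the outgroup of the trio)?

The outgroup has state 'no' for every character, so 'yes' is the derived state throughout.
Only Species D and Species M show the derived state 'yes' for Char. 1, supporting them as a clade.
Char. 2 (derived state 'yes') is shared by Species D, Species M, and Species S — a synapomorphy uniting that clade.
Char. 3: derived state 'yes' in Species S only — an autapomorphy, so it tells us nothing about relationships among taxa.
Most parsimonious ingroup topology: (((Species M,Species D),Species S),Species C).
Species M and Species D share a more recent common ancestor with each other than either does with Species S, so Species S is the least closely related of the three.

Species S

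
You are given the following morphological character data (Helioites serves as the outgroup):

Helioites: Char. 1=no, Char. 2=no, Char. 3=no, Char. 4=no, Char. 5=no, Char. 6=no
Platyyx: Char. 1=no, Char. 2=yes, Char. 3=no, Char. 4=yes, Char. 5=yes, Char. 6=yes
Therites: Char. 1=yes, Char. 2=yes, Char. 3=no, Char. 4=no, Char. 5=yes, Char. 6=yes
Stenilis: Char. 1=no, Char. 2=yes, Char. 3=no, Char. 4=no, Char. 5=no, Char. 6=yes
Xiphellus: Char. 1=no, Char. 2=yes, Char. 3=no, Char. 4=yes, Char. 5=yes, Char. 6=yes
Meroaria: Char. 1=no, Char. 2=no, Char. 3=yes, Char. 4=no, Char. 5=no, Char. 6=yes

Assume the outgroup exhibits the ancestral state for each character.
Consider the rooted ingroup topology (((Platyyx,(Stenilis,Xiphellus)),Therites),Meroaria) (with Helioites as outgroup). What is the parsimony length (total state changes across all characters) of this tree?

Map each character onto (((Platyyx,(Stenilis,Xiphellus)),Therites),Meroaria) (rooted by Helioites) and count the minimum state changes it requires (Fitch parsimony):
Char. 1: 1; Char. 2: 1; Char. 3: 1; Char. 4: 2; Char. 5: 2; Char. 6: 1.
Total tree length = 8.

8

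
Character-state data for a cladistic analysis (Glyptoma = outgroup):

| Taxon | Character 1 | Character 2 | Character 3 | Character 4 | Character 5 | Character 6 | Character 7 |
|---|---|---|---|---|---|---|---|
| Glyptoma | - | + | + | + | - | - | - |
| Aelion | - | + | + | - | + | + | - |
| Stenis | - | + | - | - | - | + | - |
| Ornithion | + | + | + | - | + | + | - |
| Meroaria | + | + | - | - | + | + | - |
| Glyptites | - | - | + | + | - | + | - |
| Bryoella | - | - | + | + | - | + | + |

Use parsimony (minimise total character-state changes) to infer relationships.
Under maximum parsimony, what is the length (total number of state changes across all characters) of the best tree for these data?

Character polarity is set by the outgroup: the derived state is whichever differs from the outgroup's state, so for Character 2, Character 3, Character 4 the derived state is '-', and for the remaining characters it is '+'.
Character 1 (derived state '+') is shared by Meroaria and Ornithion — a synapomorphy uniting that clade.
Character 2 (derived state '-') is shared by Bryoella and Glyptites — a synapomorphy uniting that clade.
Character 3 (state '-') occurs in Meroaria and Stenis but conflicts with the nesting implied by the other characters — most parsimoniously interpreted as homoplasy.
Character 4 (derived state '-') is shared by Aelion, Meroaria, Ornithion, and Stenis — a synapomorphy uniting that clade.
Character 5 (derived state '+') is shared by Aelion, Meroaria, and Ornithion — a synapomorphy uniting that clade.
Character 6 (derived state '+') is shared by all ingroup taxa — unites the whole ingroup.
Character 7: derived state '+' in Bryoella only — an autapomorphy, so it tells us nothing about relationships among taxa.
Most parsimonious ingroup topology: (((Aelion,(Ornithion,Meroaria)),Stenis),(Glyptites,Bryoella)).
Changes per character on this tree: Character 1: 1; Character 2: 1; Character 3: 2; Character 4: 1; Character 5: 1; Character 6: 1; Character 7: 1.
Total = 8.

8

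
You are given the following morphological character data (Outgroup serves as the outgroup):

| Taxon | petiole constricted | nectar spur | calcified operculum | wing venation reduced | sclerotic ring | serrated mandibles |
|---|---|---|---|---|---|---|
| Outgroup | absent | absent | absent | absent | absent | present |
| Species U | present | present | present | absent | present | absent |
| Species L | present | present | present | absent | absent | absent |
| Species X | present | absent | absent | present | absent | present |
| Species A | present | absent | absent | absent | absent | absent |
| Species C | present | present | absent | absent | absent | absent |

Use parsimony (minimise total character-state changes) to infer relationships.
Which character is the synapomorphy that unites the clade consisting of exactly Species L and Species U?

calcified operculum

Character polarity is set by the outgroup: the derived state is whichever differs from the outgroup's state, so for serrated mandibles the derived state is 'absent', and for the remaining characters it is 'present'.
All ingroup taxa share the derived state 'present' for petiole constricted; it defines the ingroup but does not resolve relationships within it.
Only Species C, Species L, and Species U show the derived state 'present' for nectar spur, supporting them as a clade.
calcified operculum (derived state 'present') is shared by Species L and Species U — a synapomorphy uniting that clade.
wing venation reduced (derived state 'present') is unique to Species X (autapomorphy; uninformative for grouping).
sclerotic ring (derived state 'present') is unique to Species U (autapomorphy; uninformative for grouping).
serrated mandibles: derived state 'absent' in Species A, Species C, Species L, and Species U only — synapomorphy for {Species A, Species C, Species L, Species U}.
Most parsimonious ingroup topology: ((((Species U,Species L),Species C),Species A),Species X).
The clade {Species L, Species U} is supported by calcified operculum: its derived state 'present' occurs in exactly those taxa and in no other taxon (including the outgroup).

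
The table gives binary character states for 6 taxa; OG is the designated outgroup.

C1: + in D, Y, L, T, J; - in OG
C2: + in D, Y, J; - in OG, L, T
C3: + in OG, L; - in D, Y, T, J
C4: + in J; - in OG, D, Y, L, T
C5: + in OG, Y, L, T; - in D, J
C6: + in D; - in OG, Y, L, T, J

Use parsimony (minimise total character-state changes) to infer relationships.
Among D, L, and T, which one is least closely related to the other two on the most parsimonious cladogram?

Character polarity is set by the outgroup: the derived state is whichever differs from the outgroup's state, so for C3, C5 the derived state is '-', and for the remaining characters it is '+'.
All ingroup taxa share the derived state '+' for C1; it defines the ingroup but does not resolve relationships within it.
C2: derived state '+' in D, J, and Y only — synapomorphy for {D, J, Y}.
Only D, J, T, and Y show the derived state '-' for C3, supporting them as a clade.
C4: derived state '+' in J only — an autapomorphy, so it tells us nothing about relationships among taxa.
C5: derived state '-' in D and J only — synapomorphy for {D, J}.
C6: derived state '+' in D only — an autapomorphy, so it tells us nothing about relationships among taxa.
Most parsimonious ingroup topology: ((((D,J),Y),T),L).
T and D share a more recent common ancestor with each other than either does with L, so L is the least closely related of the three.

L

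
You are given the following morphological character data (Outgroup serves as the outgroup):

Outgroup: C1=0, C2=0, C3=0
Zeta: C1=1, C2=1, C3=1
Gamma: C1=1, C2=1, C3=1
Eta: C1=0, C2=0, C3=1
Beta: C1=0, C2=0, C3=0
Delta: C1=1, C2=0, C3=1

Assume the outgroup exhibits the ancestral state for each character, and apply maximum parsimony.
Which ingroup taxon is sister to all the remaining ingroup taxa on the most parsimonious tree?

Beta

The outgroup has state '0' for every character, so '1' is the derived state throughout.
C1: derived state '1' in Delta, Gamma, and Zeta only — synapomorphy for {Delta, Gamma, Zeta}.
C2 (derived state '1') is shared by Gamma and Zeta — a synapomorphy uniting that clade.
C3: derived state '1' in Delta, Eta, Gamma, and Zeta only — synapomorphy for {Delta, Eta, Gamma, Zeta}.
Most parsimonious ingroup topology: ((((Zeta,Gamma),Delta),Eta),Beta).
Beta is sister to the clade containing all other ingroup taxa, so it is the earliest-diverging (most basal) ingroup lineage.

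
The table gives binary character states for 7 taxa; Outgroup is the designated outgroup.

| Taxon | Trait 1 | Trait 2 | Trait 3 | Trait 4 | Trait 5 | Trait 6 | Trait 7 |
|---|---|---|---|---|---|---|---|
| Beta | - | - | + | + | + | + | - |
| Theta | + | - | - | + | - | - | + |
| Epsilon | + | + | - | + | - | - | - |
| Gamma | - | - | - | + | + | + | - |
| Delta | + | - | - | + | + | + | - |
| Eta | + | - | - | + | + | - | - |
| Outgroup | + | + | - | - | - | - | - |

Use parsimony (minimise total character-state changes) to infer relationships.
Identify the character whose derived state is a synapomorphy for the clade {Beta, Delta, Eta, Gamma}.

Trait 5

Character polarity is set by the outgroup: the derived state is whichever differs from the outgroup's state, so for Trait 1, Trait 2 the derived state is '-', and for the remaining characters it is '+'.
Trait 1 (derived state '-') is shared by Beta and Gamma — a synapomorphy uniting that clade.
Only Beta, Delta, Eta, Gamma, and Theta show the derived state '-' for Trait 2, supporting them as a clade.
Trait 3 (derived state '+') is unique to Beta (autapomorphy; uninformative for grouping).
Trait 4 (derived state '+') is shared by all ingroup taxa — unites the whole ingroup.
Trait 5 (derived state '+') is shared by Beta, Delta, Eta, and Gamma — a synapomorphy uniting that clade.
Trait 6: derived state '+' in Beta, Delta, and Gamma only — synapomorphy for {Beta, Delta, Gamma}.
Trait 7: derived state '+' in Theta only — an autapomorphy, so it tells us nothing about relationships among taxa.
Most parsimonious ingroup topology: (((((Beta,Gamma),Delta),Eta),Theta),Epsilon).
The clade {Beta, Delta, Eta, Gamma} is supported by Trait 5: its derived state '+' occurs in exactly those taxa and in no other taxon (including the outgroup).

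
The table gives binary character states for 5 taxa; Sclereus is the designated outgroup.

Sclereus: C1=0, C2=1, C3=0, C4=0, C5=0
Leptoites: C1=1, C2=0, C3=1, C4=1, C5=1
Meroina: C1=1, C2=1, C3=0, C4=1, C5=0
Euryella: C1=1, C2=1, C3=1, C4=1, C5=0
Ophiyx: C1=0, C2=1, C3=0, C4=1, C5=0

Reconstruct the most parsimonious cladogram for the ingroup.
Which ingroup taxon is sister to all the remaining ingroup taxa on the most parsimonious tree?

Ophiyx

Character polarity is set by the outgroup: the derived state is whichever differs from the outgroup's state, so for C2 the derived state is '0', and for the remaining characters it is '1'.
C1: derived state '1' in Euryella, Leptoites, and Meroina only — synapomorphy for {Euryella, Leptoites, Meroina}.
C2 (derived state '0') is unique to Leptoites (autapomorphy; uninformative for grouping).
C3: derived state '1' in Euryella and Leptoites only — synapomorphy for {Euryella, Leptoites}.
C4 (derived state '1') is shared by all ingroup taxa — unites the whole ingroup.
C5 (derived state '1') is unique to Leptoites (autapomorphy; uninformative for grouping).
Most parsimonious ingroup topology: (((Leptoites,Euryella),Meroina),Ophiyx).
Ophiyx is sister to the clade containing all other ingroup taxa, so it is the earliest-diverging (most basal) ingroup lineage.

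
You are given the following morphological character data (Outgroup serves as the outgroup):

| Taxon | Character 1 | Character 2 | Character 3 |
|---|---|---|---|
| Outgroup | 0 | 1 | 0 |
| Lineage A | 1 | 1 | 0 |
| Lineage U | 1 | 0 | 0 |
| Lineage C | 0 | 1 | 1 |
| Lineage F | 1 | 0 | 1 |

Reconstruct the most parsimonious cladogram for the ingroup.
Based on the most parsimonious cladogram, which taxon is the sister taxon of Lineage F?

Lineage U

Character polarity is set by the outgroup: the derived state is whichever differs from the outgroup's state, so for Character 2 the derived state is '0', and for the remaining characters it is '1'.
Character 1 (derived state '1') is shared by Lineage A, Lineage F, and Lineage U — a synapomorphy uniting that clade.
Only Lineage F and Lineage U show the derived state '0' for Character 2, supporting them as a clade.
Character 3 (state '1') occurs in Lineage C and Lineage F but conflicts with the nesting implied by the other characters — most parsimoniously interpreted as homoplasy.
Most parsimonious ingroup topology: ((Lineage A,(Lineage U,Lineage F)),Lineage C).
Lineage F and Lineage U form a cherry on this tree, so they are sister taxa.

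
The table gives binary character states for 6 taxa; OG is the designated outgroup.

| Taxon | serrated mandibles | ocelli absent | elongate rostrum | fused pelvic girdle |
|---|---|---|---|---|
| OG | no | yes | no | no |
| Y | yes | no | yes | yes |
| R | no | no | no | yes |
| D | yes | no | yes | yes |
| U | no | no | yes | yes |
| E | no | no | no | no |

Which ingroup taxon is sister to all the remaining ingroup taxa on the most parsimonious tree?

E

Character polarity is set by the outgroup: the derived state is whichever differs from the outgroup's state, so for ocelli absent the derived state is 'no', and for the remaining characters it is 'yes'.
Only D and Y show the derived state 'yes' for serrated mandibles, supporting them as a clade.
All ingroup taxa share the derived state 'no' for ocelli absent; it defines the ingroup but does not resolve relationships within it.
elongate rostrum (derived state 'yes') is shared by D, U, and Y — a synapomorphy uniting that clade.
Only D, R, U, and Y show the derived state 'yes' for fused pelvic girdle, supporting them as a clade.
Most parsimonious ingroup topology: ((((Y,D),U),R),E).
E is sister to the clade containing all other ingroup taxa, so it is the earliest-diverging (most basal) ingroup lineage.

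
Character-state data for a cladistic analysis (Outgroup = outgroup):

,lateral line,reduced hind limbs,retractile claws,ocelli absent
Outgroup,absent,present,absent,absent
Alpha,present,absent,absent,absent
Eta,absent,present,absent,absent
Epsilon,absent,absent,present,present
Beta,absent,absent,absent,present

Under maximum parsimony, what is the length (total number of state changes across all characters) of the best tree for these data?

Character polarity is set by the outgroup: the derived state is whichever differs from the outgroup's state, so for reduced hind limbs the derived state is 'absent', and for the remaining characters it is 'present'.
lateral line (derived state 'present') is unique to Alpha (autapomorphy; uninformative for grouping).
reduced hind limbs: derived state 'absent' in Alpha, Beta, and Epsilon only — synapomorphy for {Alpha, Beta, Epsilon}.
retractile claws: derived state 'present' in Epsilon only — an autapomorphy, so it tells us nothing about relationships among taxa.
ocelli absent: derived state 'present' in Beta and Epsilon only — synapomorphy for {Beta, Epsilon}.
Most parsimonious ingroup topology: ((Alpha,(Epsilon,Beta)),Eta).
Changes per character on this tree: lateral line: 1; reduced hind limbs: 1; retractile claws: 1; ocelli absent: 1.
Total = 4.

4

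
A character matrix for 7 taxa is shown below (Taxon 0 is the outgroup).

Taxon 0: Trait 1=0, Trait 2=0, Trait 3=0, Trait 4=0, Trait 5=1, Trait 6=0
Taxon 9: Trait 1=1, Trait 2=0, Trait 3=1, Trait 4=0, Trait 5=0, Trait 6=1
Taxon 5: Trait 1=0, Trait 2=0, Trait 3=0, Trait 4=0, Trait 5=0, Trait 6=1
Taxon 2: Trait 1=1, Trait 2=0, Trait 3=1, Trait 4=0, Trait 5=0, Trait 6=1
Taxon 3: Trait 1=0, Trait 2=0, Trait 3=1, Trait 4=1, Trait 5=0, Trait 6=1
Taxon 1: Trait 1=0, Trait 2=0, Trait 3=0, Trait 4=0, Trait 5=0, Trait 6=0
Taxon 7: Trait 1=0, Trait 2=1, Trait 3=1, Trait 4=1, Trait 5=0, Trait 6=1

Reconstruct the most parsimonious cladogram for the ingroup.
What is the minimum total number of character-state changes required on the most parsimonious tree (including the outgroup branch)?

Character polarity is set by the outgroup: the derived state is whichever differs from the outgroup's state, so for Trait 5 the derived state is '0', and for the remaining characters it is '1'.
Trait 1 (derived state '1') is shared by Taxon 2 and Taxon 9 — a synapomorphy uniting that clade.
Trait 2 (derived state '1') is unique to Taxon 7 (autapomorphy; uninformative for grouping).
Only Taxon 2, Taxon 3, Taxon 7, and Taxon 9 show the derived state '1' for Trait 3, supporting them as a clade.
Only Taxon 3 and Taxon 7 show the derived state '1' for Trait 4, supporting them as a clade.
Trait 5 (derived state '0') is shared by all ingroup taxa — unites the whole ingroup.
Trait 6 (derived state '1') is shared by Taxon 2, Taxon 3, Taxon 5, Taxon 7, and Taxon 9 — a synapomorphy uniting that clade.
Most parsimonious ingroup topology: ((((Taxon 2,Taxon 9),(Taxon 3,Taxon 7)),Taxon 5),Taxon 1).
Changes per character on this tree: Trait 1: 1; Trait 2: 1; Trait 3: 1; Trait 4: 1; Trait 5: 1; Trait 6: 1.
Total = 6.

6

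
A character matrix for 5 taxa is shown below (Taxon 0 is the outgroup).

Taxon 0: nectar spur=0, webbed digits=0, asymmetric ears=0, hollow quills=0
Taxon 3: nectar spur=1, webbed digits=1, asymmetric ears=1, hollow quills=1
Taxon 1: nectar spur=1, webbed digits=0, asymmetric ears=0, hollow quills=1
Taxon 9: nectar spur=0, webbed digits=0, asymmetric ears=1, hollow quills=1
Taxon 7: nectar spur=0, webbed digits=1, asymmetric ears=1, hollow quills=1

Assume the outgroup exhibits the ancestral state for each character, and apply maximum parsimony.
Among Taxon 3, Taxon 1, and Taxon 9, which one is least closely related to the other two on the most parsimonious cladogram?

Taxon 1

The outgroup has state '0' for every character, so '1' is the derived state throughout.
nectar spur (state '1') occurs in Taxon 1 and Taxon 3 but conflicts with the nesting implied by the other characters — most parsimoniously interpreted as homoplasy.
webbed digits: derived state '1' in Taxon 3 and Taxon 7 only — synapomorphy for {Taxon 3, Taxon 7}.
asymmetric ears: derived state '1' in Taxon 3, Taxon 7, and Taxon 9 only — synapomorphy for {Taxon 3, Taxon 7, Taxon 9}.
hollow quills (derived state '1') is shared by all ingroup taxa — unites the whole ingroup.
Most parsimonious ingroup topology: (((Taxon 3,Taxon 7),Taxon 9),Taxon 1).
Taxon 9 and Taxon 3 share a more recent common ancestor with each other than either does with Taxon 1, so Taxon 1 is the least closely related of the three.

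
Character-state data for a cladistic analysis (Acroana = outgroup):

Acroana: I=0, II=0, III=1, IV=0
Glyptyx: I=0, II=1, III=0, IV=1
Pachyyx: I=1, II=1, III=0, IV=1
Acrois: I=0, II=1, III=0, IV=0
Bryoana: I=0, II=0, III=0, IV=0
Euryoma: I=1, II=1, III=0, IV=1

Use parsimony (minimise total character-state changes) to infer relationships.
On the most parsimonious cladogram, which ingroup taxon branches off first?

Character polarity is set by the outgroup: the derived state is whichever differs from the outgroup's state, so for III the derived state is '0', and for the remaining characters it is '1'.
I: derived state '1' in Euryoma and Pachyyx only — synapomorphy for {Euryoma, Pachyyx}.
II: derived state '1' in Acrois, Euryoma, Glyptyx, and Pachyyx only — synapomorphy for {Acrois, Euryoma, Glyptyx, Pachyyx}.
All ingroup taxa share the derived state '0' for III; it defines the ingroup but does not resolve relationships within it.
Only Euryoma, Glyptyx, and Pachyyx show the derived state '1' for IV, supporting them as a clade.
Most parsimonious ingroup topology: (((Glyptyx,(Pachyyx,Euryoma)),Acrois),Bryoana).
Bryoana is sister to the clade containing all other ingroup taxa, so it is the earliest-diverging (most basal) ingroup lineage.

Bryoana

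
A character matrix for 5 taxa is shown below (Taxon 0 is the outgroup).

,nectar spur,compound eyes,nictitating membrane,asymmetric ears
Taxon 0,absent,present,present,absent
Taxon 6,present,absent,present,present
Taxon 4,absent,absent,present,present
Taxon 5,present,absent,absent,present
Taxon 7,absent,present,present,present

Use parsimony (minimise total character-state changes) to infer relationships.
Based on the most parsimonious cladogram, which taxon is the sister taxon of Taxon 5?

Taxon 6

Character polarity is set by the outgroup: the derived state is whichever differs from the outgroup's state, so for compound eyes, nictitating membrane the derived state is 'absent', and for the remaining characters it is 'present'.
nectar spur (derived state 'present') is shared by Taxon 5 and Taxon 6 — a synapomorphy uniting that clade.
Only Taxon 4, Taxon 5, and Taxon 6 show the derived state 'absent' for compound eyes, supporting them as a clade.
nictitating membrane: derived state 'absent' in Taxon 5 only — an autapomorphy, so it tells us nothing about relationships among taxa.
All ingroup taxa share the derived state 'present' for asymmetric ears; it defines the ingroup but does not resolve relationships within it.
Most parsimonious ingroup topology: (((Taxon 6,Taxon 5),Taxon 4),Taxon 7).
Taxon 5 and Taxon 6 form a cherry on this tree, so they are sister taxa.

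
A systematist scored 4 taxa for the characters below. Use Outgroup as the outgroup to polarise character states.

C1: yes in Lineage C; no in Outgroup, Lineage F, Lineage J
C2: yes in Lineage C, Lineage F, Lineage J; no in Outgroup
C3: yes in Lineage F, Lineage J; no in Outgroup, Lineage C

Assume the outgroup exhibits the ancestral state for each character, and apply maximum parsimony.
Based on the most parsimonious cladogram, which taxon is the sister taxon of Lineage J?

The outgroup has state 'no' for every character, so 'yes' is the derived state throughout.
C1 (derived state 'yes') is unique to Lineage C (autapomorphy; uninformative for grouping).
C2 (derived state 'yes') is shared by all ingroup taxa — unites the whole ingroup.
C3: derived state 'yes' in Lineage F and Lineage J only — synapomorphy for {Lineage F, Lineage J}.
Most parsimonious ingroup topology: (Lineage C,(Lineage F,Lineage J)).
Lineage J and Lineage F form a cherry on this tree, so they are sister taxa.

Lineage F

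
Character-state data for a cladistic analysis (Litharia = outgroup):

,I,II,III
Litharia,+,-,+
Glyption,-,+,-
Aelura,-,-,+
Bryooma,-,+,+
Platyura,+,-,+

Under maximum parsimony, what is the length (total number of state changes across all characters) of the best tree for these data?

3

Character polarity is set by the outgroup: the derived state is whichever differs from the outgroup's state, so for I, III the derived state is '-', and for the remaining characters it is '+'.
Only Aelura, Bryooma, and Glyption show the derived state '-' for I, supporting them as a clade.
II: derived state '+' in Bryooma and Glyption only — synapomorphy for {Bryooma, Glyption}.
III: derived state '-' in Glyption only — an autapomorphy, so it tells us nothing about relationships among taxa.
Most parsimonious ingroup topology: (((Glyption,Bryooma),Aelura),Platyura).
Changes per character on this tree: I: 1; II: 1; III: 1.
Total = 3.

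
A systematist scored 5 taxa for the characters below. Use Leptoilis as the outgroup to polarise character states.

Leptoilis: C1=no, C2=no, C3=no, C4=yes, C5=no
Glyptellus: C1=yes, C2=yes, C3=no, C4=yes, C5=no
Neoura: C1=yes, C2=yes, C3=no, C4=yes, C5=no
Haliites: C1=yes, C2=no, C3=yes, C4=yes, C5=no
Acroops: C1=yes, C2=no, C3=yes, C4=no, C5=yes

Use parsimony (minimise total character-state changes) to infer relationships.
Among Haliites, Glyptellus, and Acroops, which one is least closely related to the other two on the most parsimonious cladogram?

Glyptellus

Character polarity is set by the outgroup: the derived state is whichever differs from the outgroup's state, so for C4 the derived state is 'no', and for the remaining characters it is 'yes'.
C1 (derived state 'yes') is shared by all ingroup taxa — unites the whole ingroup.
C2: derived state 'yes' in Glyptellus and Neoura only — synapomorphy for {Glyptellus, Neoura}.
Only Acroops and Haliites show the derived state 'yes' for C3, supporting them as a clade.
C4 (derived state 'no') is unique to Acroops (autapomorphy; uninformative for grouping).
C5 (derived state 'yes') is unique to Acroops (autapomorphy; uninformative for grouping).
Most parsimonious ingroup topology: ((Glyptellus,Neoura),(Haliites,Acroops)).
Acroops and Haliites share a more recent common ancestor with each other than either does with Glyptellus, so Glyptellus is the least closely related of the three.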